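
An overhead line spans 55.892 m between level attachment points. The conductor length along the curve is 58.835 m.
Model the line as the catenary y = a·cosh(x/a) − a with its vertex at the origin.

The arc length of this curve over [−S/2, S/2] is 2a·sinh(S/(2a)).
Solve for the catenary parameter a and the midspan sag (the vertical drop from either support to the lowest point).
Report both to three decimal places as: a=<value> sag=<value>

seed: a₀ = √(S³/(24(L−S))) = √(55.892³/(24·2.943)) = 49.719153
iter 1: u=0.562077  f(a)=+4.684e-02  f'(a)=-1.222e-01  a ← 49.719153 − (+4.684e-02/-1.222e-01) = 50.102565
iter 2: u=0.557776  f(a)=+5.474e-04  f'(a)=-1.193e-01  a ← 50.102565 − (+5.474e-04/-1.193e-01) = 50.107152
iter 3: u=0.557725  f(a)=+7.670e-08  f'(a)=-1.193e-01  a ← 50.107152 − (+7.670e-08/-1.193e-01) = 50.107152
iter 4: u=0.557725  f(a)=+7.105e-15  f'(a)=-1.193e-01  a ← 50.107152 − (+7.105e-15/-1.193e-01) = 50.107152
converged: |Δa| < 1e-12 after 4 iterations
sag = a·(cosh(S/(2a)) − 1) = 50.107152·(cosh(0.557725) − 1) = 7.997202
T_max/T_min = cosh(S/(2a)) = 1.159602

a=50.107 sag=7.997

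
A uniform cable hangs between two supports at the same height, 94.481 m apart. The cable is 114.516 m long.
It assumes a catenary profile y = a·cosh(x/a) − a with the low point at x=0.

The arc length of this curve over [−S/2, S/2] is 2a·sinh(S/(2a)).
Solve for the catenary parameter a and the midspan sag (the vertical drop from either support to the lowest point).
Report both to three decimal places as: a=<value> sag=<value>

seed: a₀ = √(S³/(24(L−S))) = √(94.481³/(24·20.035)) = 41.880941
iter 1: u=1.127971  f(a)=+1.314e+00  f'(a)=-1.084e+00  a ← 41.880941 − (+1.314e+00/-1.084e+00) = 43.092804
iter 2: u=1.096250  f(a)=+5.918e-02  f'(a)=-9.885e-01  a ← 43.092804 − (+5.918e-02/-9.885e-01) = 43.152678
iter 3: u=1.094729  f(a)=+1.326e-04  f'(a)=-9.840e-01  a ← 43.152678 − (+1.326e-04/-9.840e-01) = 43.152813
iter 4: u=1.094726  f(a)=+6.695e-10  f'(a)=-9.840e-01  a ← 43.152813 − (+6.695e-10/-9.840e-01) = 43.152813
iter 5: u=1.094726  f(a)=+1.421e-14  f'(a)=-9.840e-01  a ← 43.152813 − (+1.421e-14/-9.840e-01) = 43.152813
converged: |Δa| < 1e-12 after 5 iterations
sag = a·(cosh(S/(2a)) − 1) = 43.152813·(cosh(1.094726) − 1) = 28.545470
T_max/T_min = cosh(S/(2a)) = 1.661497

a=43.153 sag=28.545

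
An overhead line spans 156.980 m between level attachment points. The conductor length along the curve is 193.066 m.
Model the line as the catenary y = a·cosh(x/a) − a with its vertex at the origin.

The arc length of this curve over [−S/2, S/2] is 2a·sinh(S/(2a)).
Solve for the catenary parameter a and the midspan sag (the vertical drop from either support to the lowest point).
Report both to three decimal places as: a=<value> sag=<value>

a=69.025 sag=49.647

seed: a₀ = √(S³/(24(L−S))) = √(156.980³/(24·36.086)) = 66.833083
iter 1: u=1.174418  f(a)=+2.572e+00  f'(a)=-1.236e+00  a ← 66.833083 − (+2.572e+00/-1.236e+00) = 68.913314
iter 2: u=1.138967  f(a)=+1.250e-01  f'(a)=-1.119e+00  a ← 68.913314 − (+1.250e-01/-1.119e+00) = 69.025002
iter 3: u=1.137124  f(a)=+3.284e-04  f'(a)=-1.113e+00  a ← 69.025002 − (+3.284e-04/-1.113e+00) = 69.025297
iter 4: u=1.137119  f(a)=+2.280e-09  f'(a)=-1.113e+00  a ← 69.025297 − (+2.280e-09/-1.113e+00) = 69.025297
iter 5: u=1.137119  f(a)=-2.842e-14  f'(a)=-1.113e+00  a ← 69.025297 − (-2.842e-14/-1.113e+00) = 69.025297
converged: |Δa| < 1e-12 after 5 iterations
sag = a·(cosh(S/(2a)) − 1) = 69.025297·(cosh(1.137119) − 1) = 49.646990
T_max/T_min = cosh(S/(2a)) = 1.719258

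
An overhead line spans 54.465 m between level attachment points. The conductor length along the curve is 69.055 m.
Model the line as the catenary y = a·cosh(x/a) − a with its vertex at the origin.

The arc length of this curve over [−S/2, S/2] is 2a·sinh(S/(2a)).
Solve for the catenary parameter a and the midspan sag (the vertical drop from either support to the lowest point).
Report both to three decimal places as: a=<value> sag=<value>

a=22.295 sag=18.805

seed: a₀ = √(S³/(24(L−S))) = √(54.465³/(24·14.590)) = 21.480431
iter 1: u=1.267782  f(a)=+1.218e+00  f'(a)=-1.590e+00  a ← 21.480431 − (+1.218e+00/-1.590e+00) = 22.246860
iter 2: u=1.224105  f(a)=+6.825e-02  f'(a)=-1.416e+00  a ← 22.246860 − (+6.825e-02/-1.416e+00) = 22.295051
iter 3: u=1.221459  f(a)=+2.422e-04  f'(a)=-1.406e+00  a ← 22.295051 − (+2.422e-04/-1.406e+00) = 22.295224
iter 4: u=1.221450  f(a)=+3.076e-09  f'(a)=-1.406e+00  a ← 22.295224 − (+3.076e-09/-1.406e+00) = 22.295224
iter 5: u=1.221450  f(a)=+0.000e+00  f'(a)=-1.406e+00  a ← 22.295224 − (+0.000e+00/-1.406e+00) = 22.295224
converged: |Δa| < 1e-12 after 5 iterations
sag = a·(cosh(S/(2a)) − 1) = 22.295224·(cosh(1.221450) − 1) = 18.804962
T_max/T_min = cosh(S/(2a)) = 1.843452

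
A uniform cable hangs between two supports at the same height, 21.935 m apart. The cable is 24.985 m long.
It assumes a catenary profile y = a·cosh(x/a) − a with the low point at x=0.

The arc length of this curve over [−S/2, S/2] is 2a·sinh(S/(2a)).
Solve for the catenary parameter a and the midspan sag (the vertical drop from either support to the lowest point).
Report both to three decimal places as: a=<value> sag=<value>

seed: a₀ = √(S³/(24(L−S))) = √(21.935³/(24·3.050)) = 12.007454
iter 1: u=0.913391  f(a)=+1.298e-01  f'(a)=-5.517e-01  a ← 12.007454 − (+1.298e-01/-5.517e-01) = 12.242706
iter 2: u=0.895840  f(a)=+3.912e-03  f'(a)=-5.189e-01  a ← 12.242706 − (+3.912e-03/-5.189e-01) = 12.250246
iter 3: u=0.895288  f(a)=+3.800e-06  f'(a)=-5.179e-01  a ← 12.250246 − (+3.800e-06/-5.179e-01) = 12.250254
iter 4: u=0.895288  f(a)=+3.602e-12  f'(a)=-5.179e-01  a ← 12.250254 − (+3.602e-12/-5.179e-01) = 12.250254
converged: |Δa| < 1e-12 after 4 iterations
sag = a·(cosh(S/(2a)) − 1) = 12.250254·(cosh(0.895288) − 1) = 5.246354
T_max/T_min = cosh(S/(2a)) = 1.428265

a=12.250 sag=5.246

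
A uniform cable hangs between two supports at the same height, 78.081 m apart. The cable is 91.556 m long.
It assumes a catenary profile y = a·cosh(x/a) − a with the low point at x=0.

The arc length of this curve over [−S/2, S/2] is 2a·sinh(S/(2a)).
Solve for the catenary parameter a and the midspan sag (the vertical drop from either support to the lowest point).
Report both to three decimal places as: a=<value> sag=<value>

seed: a₀ = √(S³/(24(L−S))) = √(78.081³/(24·13.475)) = 38.366134
iter 1: u=1.017577  f(a)=+7.151e-01  f'(a)=-7.779e-01  a ← 38.366134 − (+7.151e-01/-7.779e-01) = 39.285371
iter 2: u=0.993767  f(a)=+2.651e-02  f'(a)=-7.212e-01  a ← 39.285371 − (+2.651e-02/-7.212e-01) = 39.322125
iter 3: u=0.992838  f(a)=+3.953e-05  f'(a)=-7.191e-01  a ← 39.322125 − (+3.953e-05/-7.191e-01) = 39.322180
iter 4: u=0.992837  f(a)=+8.818e-11  f'(a)=-7.191e-01  a ← 39.322180 − (+8.818e-11/-7.191e-01) = 39.322180
iter 5: u=0.992837  f(a)=+1.421e-14  f'(a)=-7.191e-01  a ← 39.322180 − (+1.421e-14/-7.191e-01) = 39.322180
converged: |Δa| < 1e-12 after 5 iterations
sag = a·(cosh(S/(2a)) − 1) = 39.322180·(cosh(0.992837) − 1) = 21.025638
T_max/T_min = cosh(S/(2a)) = 1.534702

a=39.322 sag=21.026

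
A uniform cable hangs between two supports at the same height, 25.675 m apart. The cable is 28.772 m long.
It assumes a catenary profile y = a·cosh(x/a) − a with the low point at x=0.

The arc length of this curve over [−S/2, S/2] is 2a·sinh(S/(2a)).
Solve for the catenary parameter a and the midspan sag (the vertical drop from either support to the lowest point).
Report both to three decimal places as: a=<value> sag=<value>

a=15.356 sag=5.686

seed: a₀ = √(S³/(24(L−S))) = √(25.675³/(24·3.097)) = 15.090007
iter 1: u=0.850729  f(a)=+1.140e-01  f'(a)=-4.410e-01  a ← 15.090007 − (+1.140e-01/-4.410e-01) = 15.348586
iter 2: u=0.836396  f(a)=+2.997e-03  f'(a)=-4.181e-01  a ← 15.348586 − (+2.997e-03/-4.181e-01) = 15.355755
iter 3: u=0.836006  f(a)=+2.194e-06  f'(a)=-4.174e-01  a ← 15.355755 − (+2.194e-06/-4.174e-01) = 15.355760
iter 4: u=0.836006  f(a)=+1.180e-12  f'(a)=-4.174e-01  a ← 15.355760 − (+1.180e-12/-4.174e-01) = 15.355760
converged: |Δa| < 1e-12 after 4 iterations
sag = a·(cosh(S/(2a)) − 1) = 15.355760·(cosh(0.836006) − 1) = 5.686017
T_max/T_min = cosh(S/(2a)) = 1.370286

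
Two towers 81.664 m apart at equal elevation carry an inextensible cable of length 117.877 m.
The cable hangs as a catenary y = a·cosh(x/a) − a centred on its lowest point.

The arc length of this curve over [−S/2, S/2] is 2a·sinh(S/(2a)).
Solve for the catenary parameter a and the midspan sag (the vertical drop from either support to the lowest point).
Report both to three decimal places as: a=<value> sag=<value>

seed: a₀ = √(S³/(24(L−S))) = √(81.664³/(24·36.213)) = 25.032723
iter 1: u=1.631145  f(a)=+5.134e+00  f'(a)=-3.740e+00  a ← 25.032723 − (+5.134e+00/-3.740e+00) = 26.405542
iter 2: u=1.546342  f(a)=+4.526e-01  f'(a)=-3.107e+00  a ← 26.405542 − (+4.526e-01/-3.107e+00) = 26.551212
iter 3: u=1.537858  f(a)=+4.269e-03  f'(a)=-3.049e+00  a ← 26.551212 − (+4.269e-03/-3.049e+00) = 26.552612
iter 4: u=1.537777  f(a)=+3.876e-07  f'(a)=-3.048e+00  a ← 26.552612 − (+3.876e-07/-3.048e+00) = 26.552612
iter 5: u=1.537777  f(a)=-5.684e-14  f'(a)=-3.048e+00  a ← 26.552612 − (-5.684e-14/-3.048e+00) = 26.552612
converged: |Δa| < 1e-12 after 5 iterations
sag = a·(cosh(S/(2a)) − 1) = 26.552612·(cosh(1.537777) − 1) = 38.090934
T_max/T_min = cosh(S/(2a)) = 2.434546

a=26.553 sag=38.091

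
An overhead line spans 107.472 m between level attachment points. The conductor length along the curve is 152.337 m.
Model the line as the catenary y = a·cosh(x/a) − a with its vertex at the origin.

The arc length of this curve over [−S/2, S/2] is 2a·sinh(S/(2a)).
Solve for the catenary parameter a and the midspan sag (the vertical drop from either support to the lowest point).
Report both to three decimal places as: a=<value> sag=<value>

seed: a₀ = √(S³/(24(L−S))) = √(107.472³/(24·44.865)) = 33.953421
iter 1: u=1.582639  f(a)=+5.966e+00  f'(a)=-3.367e+00  a ← 33.953421 − (+5.966e+00/-3.367e+00) = 35.725409
iter 2: u=1.504140  f(a)=+4.988e-01  f'(a)=-2.825e+00  a ← 35.725409 − (+4.988e-01/-2.825e+00) = 35.901978
iter 3: u=1.496742  f(a)=+4.191e-03  f'(a)=-2.778e+00  a ← 35.901978 − (+4.191e-03/-2.778e+00) = 35.903486
iter 4: u=1.496679  f(a)=+3.013e-07  f'(a)=-2.778e+00  a ← 35.903486 − (+3.013e-07/-2.778e+00) = 35.903486
iter 5: u=1.496679  f(a)=+0.000e+00  f'(a)=-2.778e+00  a ← 35.903486 − (+0.000e+00/-2.778e+00) = 35.903486
converged: |Δa| < 1e-12 after 5 iterations
sag = a·(cosh(S/(2a)) − 1) = 35.903486·(cosh(1.496679) − 1) = 48.302812
T_max/T_min = cosh(S/(2a)) = 2.345352

a=35.903 sag=48.303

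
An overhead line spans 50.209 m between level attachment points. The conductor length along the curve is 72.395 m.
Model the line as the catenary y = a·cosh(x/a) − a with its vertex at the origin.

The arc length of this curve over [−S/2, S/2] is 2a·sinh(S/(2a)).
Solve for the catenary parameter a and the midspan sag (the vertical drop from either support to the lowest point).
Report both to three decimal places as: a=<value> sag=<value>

a=16.351 sag=23.368

seed: a₀ = √(S³/(24(L−S))) = √(50.209³/(24·22.186)) = 15.417971
iter 1: u=1.628262  f(a)=+3.134e+00  f'(a)=-3.717e+00  a ← 15.417971 − (+3.134e+00/-3.717e+00) = 16.261069
iter 2: u=1.543841  f(a)=+2.754e-01  f'(a)=-3.090e+00  a ← 16.261069 − (+2.754e-01/-3.090e+00) = 16.350201
iter 3: u=1.535425  f(a)=+2.580e-03  f'(a)=-3.032e+00  a ← 16.350201 − (+2.580e-03/-3.032e+00) = 16.351052
iter 4: u=1.535345  f(a)=+2.311e-07  f'(a)=-3.032e+00  a ← 16.351052 − (+2.311e-07/-3.032e+00) = 16.351052
iter 5: u=1.535345  f(a)=-2.842e-14  f'(a)=-3.032e+00  a ← 16.351052 − (-2.842e-14/-3.032e+00) = 16.351052
converged: |Δa| < 1e-12 after 5 iterations
sag = a·(cosh(S/(2a)) − 1) = 16.351052·(cosh(1.535345) − 1) = 23.368161
T_max/T_min = cosh(S/(2a)) = 2.429153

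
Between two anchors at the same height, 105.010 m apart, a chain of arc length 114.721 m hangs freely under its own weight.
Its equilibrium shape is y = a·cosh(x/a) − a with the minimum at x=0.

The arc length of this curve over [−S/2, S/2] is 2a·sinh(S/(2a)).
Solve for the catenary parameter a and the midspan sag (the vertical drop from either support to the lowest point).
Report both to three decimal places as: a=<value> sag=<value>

seed: a₀ = √(S³/(24(L−S))) = √(105.010³/(24·9.711)) = 70.486897
iter 1: u=0.744890  f(a)=+2.730e-01  f'(a)=-2.911e-01  a ← 70.486897 − (+2.730e-01/-2.911e-01) = 71.424604
iter 2: u=0.735111  f(a)=+5.543e-03  f'(a)=-2.794e-01  a ← 71.424604 − (+5.543e-03/-2.794e-01) = 71.444442
iter 3: u=0.734907  f(a)=+2.391e-06  f'(a)=-2.792e-01  a ← 71.444442 − (+2.391e-06/-2.792e-01) = 71.444451
iter 4: u=0.734907  f(a)=+4.547e-13  f'(a)=-2.792e-01  a ← 71.444451 − (+4.547e-13/-2.792e-01) = 71.444451
converged: |Δa| < 1e-12 after 4 iterations
sag = a·(cosh(S/(2a)) − 1) = 71.444451·(cosh(0.734907) − 1) = 20.177252
T_max/T_min = cosh(S/(2a)) = 1.282419

a=71.444 sag=20.177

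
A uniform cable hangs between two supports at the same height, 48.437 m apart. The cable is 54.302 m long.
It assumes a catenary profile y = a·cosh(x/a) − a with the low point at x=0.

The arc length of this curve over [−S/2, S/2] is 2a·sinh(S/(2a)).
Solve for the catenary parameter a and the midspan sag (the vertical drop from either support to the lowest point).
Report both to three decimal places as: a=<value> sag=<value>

seed: a₀ = √(S³/(24(L−S))) = √(48.437³/(24·5.865)) = 28.413598
iter 1: u=0.852356  f(a)=+2.168e-01  f'(a)=-4.436e-01  a ← 28.413598 − (+2.168e-01/-4.436e-01) = 28.902250
iter 2: u=0.837945  f(a)=+5.719e-03  f'(a)=-4.205e-01  a ← 28.902250 − (+5.719e-03/-4.205e-01) = 28.915850
iter 3: u=0.837551  f(a)=+4.219e-06  f'(a)=-4.199e-01  a ← 28.915850 − (+4.219e-06/-4.199e-01) = 28.915860
iter 4: u=0.837551  f(a)=+2.288e-12  f'(a)=-4.199e-01  a ← 28.915860 − (+2.288e-12/-4.199e-01) = 28.915860
converged: |Δa| < 1e-12 after 4 iterations
sag = a·(cosh(S/(2a)) − 1) = 28.915860·(cosh(0.837551) − 1) = 10.749033
T_max/T_min = cosh(S/(2a)) = 1.371735

a=28.916 sag=10.749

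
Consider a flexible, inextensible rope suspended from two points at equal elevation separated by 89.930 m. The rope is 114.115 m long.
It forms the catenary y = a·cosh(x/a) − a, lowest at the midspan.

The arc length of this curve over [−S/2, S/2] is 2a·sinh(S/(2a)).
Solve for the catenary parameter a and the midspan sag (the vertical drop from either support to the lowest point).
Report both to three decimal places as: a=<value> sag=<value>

a=36.746 sag=31.120

seed: a₀ = √(S³/(24(L−S))) = √(89.930³/(24·24.185)) = 35.397959
iter 1: u=1.270271  f(a)=+2.028e+00  f'(a)=-1.600e+00  a ← 35.397959 − (+2.028e+00/-1.600e+00) = 36.665360
iter 2: u=1.226362  f(a)=+1.140e-01  f'(a)=-1.425e+00  a ← 36.665360 − (+1.140e-01/-1.425e+00) = 36.745375
iter 3: u=1.223691  f(a)=+4.078e-04  f'(a)=-1.415e+00  a ← 36.745375 − (+4.078e-04/-1.415e+00) = 36.745663
iter 4: u=1.223682  f(a)=+5.258e-09  f'(a)=-1.415e+00  a ← 36.745663 − (+5.258e-09/-1.415e+00) = 36.745663
iter 5: u=1.223682  f(a)=-2.842e-14  f'(a)=-1.415e+00  a ← 36.745663 − (-2.842e-14/-1.415e+00) = 36.745663
converged: |Δa| < 1e-12 after 5 iterations
sag = a·(cosh(S/(2a)) − 1) = 36.745663·(cosh(1.223682) − 1) = 31.120397
T_max/T_min = cosh(S/(2a)) = 1.846913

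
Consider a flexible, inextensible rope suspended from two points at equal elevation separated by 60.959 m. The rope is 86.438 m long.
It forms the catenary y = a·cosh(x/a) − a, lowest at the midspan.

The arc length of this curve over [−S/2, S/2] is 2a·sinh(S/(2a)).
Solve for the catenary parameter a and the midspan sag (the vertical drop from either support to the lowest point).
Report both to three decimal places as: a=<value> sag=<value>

a=20.354 sag=27.418

seed: a₀ = √(S³/(24(L−S))) = √(60.959³/(24·25.479)) = 19.246862
iter 1: u=1.583609  f(a)=+3.392e+00  f'(a)=-3.374e+00  a ← 19.246862 − (+3.392e+00/-3.374e+00) = 20.252350
iter 2: u=1.504986  f(a)=+2.840e-01  f'(a)=-2.831e+00  a ← 20.252350 − (+2.840e-01/-2.831e+00) = 20.352669
iter 3: u=1.497568  f(a)=+2.391e-03  f'(a)=-2.783e+00  a ← 20.352669 − (+2.391e-03/-2.783e+00) = 20.353528
iter 4: u=1.497505  f(a)=+1.727e-07  f'(a)=-2.783e+00  a ← 20.353528 − (+1.727e-07/-2.783e+00) = 20.353528
iter 5: u=1.497504  f(a)=+0.000e+00  f'(a)=-2.783e+00  a ← 20.353528 − (+0.000e+00/-2.783e+00) = 20.353528
converged: |Δa| < 1e-12 after 5 iterations
sag = a·(cosh(S/(2a)) − 1) = 20.353528·(cosh(1.497504) − 1) = 27.418305
T_max/T_min = cosh(S/(2a)) = 2.347103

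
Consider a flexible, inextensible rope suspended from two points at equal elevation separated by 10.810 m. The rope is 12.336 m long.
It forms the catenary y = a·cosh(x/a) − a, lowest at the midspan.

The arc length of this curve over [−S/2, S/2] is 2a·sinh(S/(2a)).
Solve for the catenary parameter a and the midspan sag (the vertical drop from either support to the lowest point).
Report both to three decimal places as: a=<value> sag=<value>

a=5.993 sag=2.607

seed: a₀ = √(S³/(24(L−S))) = √(10.810³/(24·1.526)) = 5.872941
iter 1: u=0.920323  f(a)=+6.594e-02  f'(a)=-5.650e-01  a ← 5.872941 − (+6.594e-02/-5.650e-01) = 5.989649
iter 2: u=0.902390  f(a)=+2.017e-03  f'(a)=-5.310e-01  a ← 5.989649 − (+2.017e-03/-5.310e-01) = 5.993447
iter 3: u=0.901818  f(a)=+2.019e-06  f'(a)=-5.299e-01  a ← 5.993447 − (+2.019e-06/-5.299e-01) = 5.993451
iter 4: u=0.901818  f(a)=+2.025e-12  f'(a)=-5.299e-01  a ← 5.993451 − (+2.025e-12/-5.299e-01) = 5.993451
converged: |Δa| < 1e-12 after 4 iterations
sag = a·(cosh(S/(2a)) − 1) = 5.993451·(cosh(0.901818) − 1) = 2.606879
T_max/T_min = cosh(S/(2a)) = 1.434955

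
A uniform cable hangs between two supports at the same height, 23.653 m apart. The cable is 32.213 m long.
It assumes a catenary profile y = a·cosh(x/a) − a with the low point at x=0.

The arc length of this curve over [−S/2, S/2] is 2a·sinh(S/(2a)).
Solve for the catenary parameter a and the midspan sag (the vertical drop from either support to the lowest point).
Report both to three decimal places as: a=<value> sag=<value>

a=8.430 sag=9.749

seed: a₀ = √(S³/(24(L−S))) = √(23.653³/(24·8.560)) = 8.025772
iter 1: u=1.473565  f(a)=+9.789e-01  f'(a)=-2.634e+00  a ← 8.025772 − (+9.789e-01/-2.634e+00) = 8.397446
iter 2: u=1.408345  f(a)=+7.211e-02  f'(a)=-2.259e+00  a ← 8.397446 − (+7.211e-02/-2.259e+00) = 8.429369
iter 3: u=1.403011  f(a)=+4.600e-04  f'(a)=-2.230e+00  a ← 8.429369 − (+4.600e-04/-2.230e+00) = 8.429575
iter 4: u=1.402977  f(a)=+1.899e-08  f'(a)=-2.230e+00  a ← 8.429575 − (+1.899e-08/-2.230e+00) = 8.429575
iter 5: u=1.402977  f(a)=+0.000e+00  f'(a)=-2.230e+00  a ← 8.429575 − (+0.000e+00/-2.230e+00) = 8.429575
converged: |Δa| < 1e-12 after 5 iterations
sag = a·(cosh(S/(2a)) − 1) = 8.429575·(cosh(1.402977) − 1) = 9.749453
T_max/T_min = cosh(S/(2a)) = 2.156577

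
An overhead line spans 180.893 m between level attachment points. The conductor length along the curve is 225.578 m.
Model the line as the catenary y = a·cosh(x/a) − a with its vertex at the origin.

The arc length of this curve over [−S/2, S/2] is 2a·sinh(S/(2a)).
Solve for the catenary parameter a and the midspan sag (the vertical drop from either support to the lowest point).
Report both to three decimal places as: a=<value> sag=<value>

seed: a₀ = √(S³/(24(L−S))) = √(180.893³/(24·44.685)) = 74.292700
iter 1: u=1.217435  f(a)=+3.431e+00  f'(a)=-1.391e+00  a ← 74.292700 − (+3.431e+00/-1.391e+00) = 76.759222
iter 2: u=1.178314  f(a)=+1.783e-01  f'(a)=-1.250e+00  a ← 76.759222 − (+1.783e-01/-1.250e+00) = 76.901854
iter 3: u=1.176129  f(a)=+5.397e-04  f'(a)=-1.242e+00  a ← 76.901854 − (+5.397e-04/-1.242e+00) = 76.902289
iter 4: u=1.176122  f(a)=+4.979e-09  f'(a)=-1.242e+00  a ← 76.902289 − (+4.979e-09/-1.242e+00) = 76.902289
iter 5: u=1.176122  f(a)=+2.842e-14  f'(a)=-1.242e+00  a ← 76.902289 − (+2.842e-14/-1.242e+00) = 76.902289
converged: |Δa| < 1e-12 after 5 iterations
sag = a·(cosh(S/(2a)) − 1) = 76.902289·(cosh(1.176122) − 1) = 59.608958
T_max/T_min = cosh(S/(2a)) = 1.775126

a=76.902 sag=59.609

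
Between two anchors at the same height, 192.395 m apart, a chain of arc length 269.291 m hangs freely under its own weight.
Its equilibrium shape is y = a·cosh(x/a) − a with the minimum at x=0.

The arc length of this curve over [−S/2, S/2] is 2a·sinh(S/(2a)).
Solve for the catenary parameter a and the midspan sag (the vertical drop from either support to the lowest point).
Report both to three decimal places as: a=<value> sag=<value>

seed: a₀ = √(S³/(24(L−S))) = √(192.395³/(24·76.896)) = 62.120247
iter 1: u=1.548569  f(a)=+9.764e+00  f'(a)=-3.123e+00  a ← 62.120247 − (+9.764e+00/-3.123e+00) = 65.247297
iter 2: u=1.474352  f(a)=+7.857e-01  f'(a)=-2.639e+00  a ← 65.247297 − (+7.857e-01/-2.639e+00) = 65.545090
iter 3: u=1.467654  f(a)=+6.072e-03  f'(a)=-2.598e+00  a ← 65.545090 − (+6.072e-03/-2.598e+00) = 65.547427
iter 4: u=1.467601  f(a)=+3.687e-07  f'(a)=-2.598e+00  a ← 65.547427 − (+3.687e-07/-2.598e+00) = 65.547427
iter 5: u=1.467601  f(a)=+5.684e-14  f'(a)=-2.598e+00  a ← 65.547427 − (+5.684e-14/-2.598e+00) = 65.547427
converged: |Δa| < 1e-12 after 5 iterations
sag = a·(cosh(S/(2a)) − 1) = 65.547427·(cosh(1.467601) − 1) = 84.205289
T_max/T_min = cosh(S/(2a)) = 2.284647

a=65.547 sag=84.205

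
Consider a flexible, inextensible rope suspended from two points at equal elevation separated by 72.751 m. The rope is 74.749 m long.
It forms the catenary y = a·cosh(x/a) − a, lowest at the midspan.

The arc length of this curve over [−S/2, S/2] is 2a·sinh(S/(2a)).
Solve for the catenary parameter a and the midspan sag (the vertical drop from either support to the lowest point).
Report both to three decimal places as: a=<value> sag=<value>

a=89.977 sag=7.454

seed: a₀ = √(S³/(24(L−S))) = √(72.751³/(24·1.998)) = 89.609713
iter 1: u=0.405933  f(a)=+1.653e-02  f'(a)=-4.533e-02  a ← 89.609713 − (+1.653e-02/-4.533e-02) = 89.974272
iter 2: u=0.404288  f(a)=+1.014e-04  f'(a)=-4.478e-02  a ← 89.974272 − (+1.014e-04/-4.478e-02) = 89.976537
iter 3: u=0.404278  f(a)=+3.869e-09  f'(a)=-4.477e-02  a ← 89.976537 − (+3.869e-09/-4.477e-02) = 89.976537
iter 4: u=0.404278  f(a)=+0.000e+00  f'(a)=-4.477e-02  a ← 89.976537 − (+0.000e+00/-4.477e-02) = 89.976537
converged: |Δa| < 1e-12 after 4 iterations
sag = a·(cosh(S/(2a)) − 1) = 89.976537·(cosh(0.404278) − 1) = 7.453594
T_max/T_min = cosh(S/(2a)) = 1.082839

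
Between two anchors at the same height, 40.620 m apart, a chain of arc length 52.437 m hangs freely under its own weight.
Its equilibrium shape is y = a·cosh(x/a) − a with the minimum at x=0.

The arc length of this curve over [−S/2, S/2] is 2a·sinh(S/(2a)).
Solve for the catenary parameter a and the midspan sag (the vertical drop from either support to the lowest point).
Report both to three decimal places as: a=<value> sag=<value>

seed: a₀ = √(S³/(24(L−S))) = √(40.620³/(24·11.817)) = 15.372717
iter 1: u=1.321172  f(a)=+1.075e+00  f'(a)=-1.823e+00  a ← 15.372717 − (+1.075e+00/-1.823e+00) = 15.962527
iter 2: u=1.272355  f(a)=+6.498e-02  f'(a)=-1.609e+00  a ← 15.962527 − (+6.498e-02/-1.609e+00) = 16.002918
iter 3: u=1.269144  f(a)=+2.711e-04  f'(a)=-1.595e+00  a ← 16.002918 − (+2.711e-04/-1.595e+00) = 16.003088
iter 4: u=1.269130  f(a)=+4.761e-09  f'(a)=-1.595e+00  a ← 16.003088 − (+4.761e-09/-1.595e+00) = 16.003088
iter 5: u=1.269130  f(a)=+7.105e-15  f'(a)=-1.595e+00  a ← 16.003088 − (+7.105e-15/-1.595e+00) = 16.003088
converged: |Δa| < 1e-12 after 5 iterations
sag = a·(cosh(S/(2a)) − 1) = 16.003088·(cosh(1.269130) − 1) = 14.713496
T_max/T_min = cosh(S/(2a)) = 1.919416

a=16.003 sag=14.713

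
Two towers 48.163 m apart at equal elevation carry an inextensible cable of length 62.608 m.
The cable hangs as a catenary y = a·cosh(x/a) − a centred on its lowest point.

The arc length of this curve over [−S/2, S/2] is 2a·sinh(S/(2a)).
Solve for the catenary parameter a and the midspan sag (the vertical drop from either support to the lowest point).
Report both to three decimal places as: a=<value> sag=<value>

seed: a₀ = √(S³/(24(L−S))) = √(48.163³/(24·14.445)) = 17.951713
iter 1: u=1.341460  f(a)=+1.357e+00  f'(a)=-1.918e+00  a ← 17.951713 − (+1.357e+00/-1.918e+00) = 18.659057
iter 2: u=1.290606  f(a)=+8.431e-02  f'(a)=-1.687e+00  a ← 18.659057 − (+8.431e-02/-1.687e+00) = 18.709051
iter 3: u=1.287158  f(a)=+3.733e-04  f'(a)=-1.672e+00  a ← 18.709051 − (+3.733e-04/-1.672e+00) = 18.709274
iter 4: u=1.287142  f(a)=+7.390e-09  f'(a)=-1.672e+00  a ← 18.709274 − (+7.390e-09/-1.672e+00) = 18.709274
iter 5: u=1.287142  f(a)=-7.105e-15  f'(a)=-1.672e+00  a ← 18.709274 − (-7.105e-15/-1.672e+00) = 18.709274
converged: |Δa| < 1e-12 after 5 iterations
sag = a·(cosh(S/(2a)) − 1) = 18.709274·(cosh(1.287142) − 1) = 17.759580
T_max/T_min = cosh(S/(2a)) = 1.949239

a=18.709 sag=17.760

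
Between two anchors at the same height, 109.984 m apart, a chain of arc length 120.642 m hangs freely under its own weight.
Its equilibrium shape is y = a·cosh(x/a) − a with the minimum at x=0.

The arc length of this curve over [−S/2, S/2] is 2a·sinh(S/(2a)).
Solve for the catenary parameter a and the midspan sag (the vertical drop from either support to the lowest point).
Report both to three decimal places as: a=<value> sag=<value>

seed: a₀ = √(S³/(24(L−S))) = √(109.984³/(24·10.658)) = 72.119181
iter 1: u=0.762516  f(a)=+3.142e-01  f'(a)=-3.131e-01  a ← 72.119181 − (+3.142e-01/-3.131e-01) = 73.122554
iter 2: u=0.752053  f(a)=+6.677e-03  f'(a)=-2.999e-01  a ← 73.122554 − (+6.677e-03/-2.999e-01) = 73.144815
iter 3: u=0.751824  f(a)=+3.161e-06  f'(a)=-2.996e-01  a ← 73.144815 − (+3.161e-06/-2.996e-01) = 73.144825
iter 4: u=0.751824  f(a)=+7.105e-13  f'(a)=-2.996e-01  a ← 73.144825 − (+7.105e-13/-2.996e-01) = 73.144825
converged: |Δa| < 1e-12 after 4 iterations
sag = a·(cosh(S/(2a)) − 1) = 73.144825·(cosh(0.751824) − 1) = 21.664396
T_max/T_min = cosh(S/(2a)) = 1.296185

a=73.145 sag=21.664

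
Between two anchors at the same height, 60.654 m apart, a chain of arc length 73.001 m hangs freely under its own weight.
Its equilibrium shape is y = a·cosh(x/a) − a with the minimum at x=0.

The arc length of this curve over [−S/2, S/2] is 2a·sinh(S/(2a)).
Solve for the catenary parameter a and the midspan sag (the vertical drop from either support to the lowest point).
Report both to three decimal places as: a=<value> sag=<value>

a=28.243 sag=17.909

seed: a₀ = √(S³/(24(L−S))) = √(60.654³/(24·12.347)) = 27.441183
iter 1: u=1.105164  f(a)=+7.763e-01  f'(a)=-1.015e+00  a ← 27.441183 − (+7.763e-01/-1.015e+00) = 28.206260
iter 2: u=1.075187  f(a)=+3.365e-02  f'(a)=-9.285e-01  a ← 28.206260 − (+3.365e-02/-9.285e-01) = 28.242504
iter 3: u=1.073807  f(a)=+6.957e-05  f'(a)=-9.246e-01  a ← 28.242504 − (+6.957e-05/-9.246e-01) = 28.242579
iter 4: u=1.073804  f(a)=+2.987e-10  f'(a)=-9.246e-01  a ← 28.242579 − (+2.987e-10/-9.246e-01) = 28.242579
iter 5: u=1.073804  f(a)=+0.000e+00  f'(a)=-9.246e-01  a ← 28.242579 − (+0.000e+00/-9.246e-01) = 28.242579
converged: |Δa| < 1e-12 after 5 iterations
sag = a·(cosh(S/(2a)) − 1) = 28.242579·(cosh(1.073804) − 1) = 17.908583
T_max/T_min = cosh(S/(2a)) = 1.634099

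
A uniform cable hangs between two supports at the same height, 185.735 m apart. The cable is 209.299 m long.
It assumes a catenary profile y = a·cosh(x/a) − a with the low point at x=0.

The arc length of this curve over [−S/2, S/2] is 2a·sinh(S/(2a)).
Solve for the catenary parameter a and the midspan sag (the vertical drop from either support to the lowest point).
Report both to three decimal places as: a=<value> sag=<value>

a=108.410 sag=42.269

seed: a₀ = √(S³/(24(L−S))) = √(185.735³/(24·23.564)) = 106.441380
iter 1: u=0.872476  f(a)=+9.133e-01  f'(a)=-4.774e-01  a ← 106.441380 − (+9.133e-01/-4.774e-01) = 108.354458
iter 2: u=0.857071  f(a)=+2.520e-02  f'(a)=-4.514e-01  a ← 108.354458 − (+2.520e-02/-4.514e-01) = 108.410296
iter 3: u=0.856630  f(a)=+2.040e-05  f'(a)=-4.506e-01  a ← 108.410296 − (+2.040e-05/-4.506e-01) = 108.410341
iter 4: u=0.856630  f(a)=+1.336e-11  f'(a)=-4.506e-01  a ← 108.410341 − (+1.336e-11/-4.506e-01) = 108.410341
converged: |Δa| < 1e-12 after 4 iterations
sag = a·(cosh(S/(2a)) − 1) = 108.410341·(cosh(0.856630) − 1) = 42.269186
T_max/T_min = cosh(S/(2a)) = 1.389900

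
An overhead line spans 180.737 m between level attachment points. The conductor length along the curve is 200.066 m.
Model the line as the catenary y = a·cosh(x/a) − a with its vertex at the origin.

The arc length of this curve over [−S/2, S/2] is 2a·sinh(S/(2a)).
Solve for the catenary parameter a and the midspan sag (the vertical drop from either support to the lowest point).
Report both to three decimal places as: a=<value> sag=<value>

a=114.580 sag=37.523

seed: a₀ = √(S³/(24(L−S))) = √(180.737³/(24·19.329)) = 112.813297
iter 1: u=0.801045  f(a)=+6.297e-01  f'(a)=-3.652e-01  a ← 112.813297 − (+6.297e-01/-3.652e-01) = 114.537707
iter 2: u=0.788985  f(a)=+1.473e-02  f'(a)=-3.483e-01  a ← 114.537707 − (+1.473e-02/-3.483e-01) = 114.579998
iter 3: u=0.788694  f(a)=+8.486e-06  f'(a)=-3.479e-01  a ← 114.579998 − (+8.486e-06/-3.479e-01) = 114.580023
iter 4: u=0.788693  f(a)=+2.814e-12  f'(a)=-3.479e-01  a ← 114.580023 − (+2.814e-12/-3.479e-01) = 114.580023
converged: |Δa| < 1e-12 after 4 iterations
sag = a·(cosh(S/(2a)) − 1) = 114.580023·(cosh(0.788693) − 1) = 37.522517
T_max/T_min = cosh(S/(2a)) = 1.327479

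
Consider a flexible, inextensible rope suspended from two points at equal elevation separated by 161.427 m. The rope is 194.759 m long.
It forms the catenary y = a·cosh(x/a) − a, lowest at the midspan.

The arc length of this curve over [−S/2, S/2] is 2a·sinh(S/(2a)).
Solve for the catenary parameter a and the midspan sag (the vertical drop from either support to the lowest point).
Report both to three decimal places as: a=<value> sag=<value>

seed: a₀ = √(S³/(24(L−S))) = √(161.427³/(24·33.332)) = 72.515018
iter 1: u=1.113059  f(a)=+2.127e+00  f'(a)=-1.038e+00  a ← 72.515018 − (+2.127e+00/-1.038e+00) = 74.563161
iter 2: u=1.082485  f(a)=+9.343e-02  f'(a)=-9.489e-01  a ← 74.563161 − (+9.343e-02/-9.489e-01) = 74.661618
iter 3: u=1.081057  f(a)=+1.987e-04  f'(a)=-9.449e-01  a ← 74.661618 − (+1.987e-04/-9.449e-01) = 74.661829
iter 4: u=1.081054  f(a)=+9.026e-10  f'(a)=-9.449e-01  a ← 74.661829 − (+9.026e-10/-9.449e-01) = 74.661829
iter 5: u=1.081054  f(a)=+0.000e+00  f'(a)=-9.449e-01  a ← 74.661829 − (+0.000e+00/-9.449e-01) = 74.661829
converged: |Δa| < 1e-12 after 5 iterations
sag = a·(cosh(S/(2a)) − 1) = 74.661829·(cosh(1.081054) − 1) = 48.045774
T_max/T_min = cosh(S/(2a)) = 1.643512

a=74.662 sag=48.046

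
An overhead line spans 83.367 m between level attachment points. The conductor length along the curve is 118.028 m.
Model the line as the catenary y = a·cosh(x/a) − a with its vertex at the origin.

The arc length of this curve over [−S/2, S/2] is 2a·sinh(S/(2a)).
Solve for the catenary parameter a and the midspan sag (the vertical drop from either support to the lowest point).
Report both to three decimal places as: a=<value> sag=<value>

a=27.902 sag=37.376

seed: a₀ = √(S³/(24(L−S))) = √(83.367³/(24·34.661)) = 26.391562
iter 1: u=1.579425  f(a)=+4.589e+00  f'(a)=-3.343e+00  a ← 26.391562 − (+4.589e+00/-3.343e+00) = 27.764288
iter 2: u=1.501335  f(a)=+3.824e-01  f'(a)=-2.807e+00  a ← 27.764288 − (+3.824e-01/-2.807e+00) = 27.900494
iter 3: u=1.494006  f(a)=+3.187e-03  f'(a)=-2.761e+00  a ← 27.900494 − (+3.187e-03/-2.761e+00) = 27.901649
iter 4: u=1.493944  f(a)=+2.256e-07  f'(a)=-2.760e+00  a ← 27.901649 − (+2.256e-07/-2.760e+00) = 27.901649
iter 5: u=1.493944  f(a)=-1.421e-14  f'(a)=-2.760e+00  a ← 27.901649 − (-1.421e-14/-2.760e+00) = 27.901649
converged: |Δa| < 1e-12 after 5 iterations
sag = a·(cosh(S/(2a)) − 1) = 27.901649·(cosh(1.493944) − 1) = 37.375868
T_max/T_min = cosh(S/(2a)) = 2.339558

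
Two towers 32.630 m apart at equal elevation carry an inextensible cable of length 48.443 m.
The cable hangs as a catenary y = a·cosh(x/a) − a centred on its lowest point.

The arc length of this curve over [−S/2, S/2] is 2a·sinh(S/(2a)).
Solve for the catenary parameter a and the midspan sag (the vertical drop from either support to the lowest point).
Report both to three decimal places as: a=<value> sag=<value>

seed: a₀ = √(S³/(24(L−S))) = √(32.630³/(24·15.813)) = 9.567817
iter 1: u=1.705196  f(a)=+2.465e+00  f'(a)=-4.372e+00  a ← 9.567817 − (+2.465e+00/-4.372e+00) = 10.131577
iter 2: u=1.610312  f(a)=+2.346e-01  f'(a)=-3.576e+00  a ← 10.131577 − (+2.346e-01/-3.576e+00) = 10.197195
iter 3: u=1.599950  f(a)=+2.621e-03  f'(a)=-3.496e+00  a ← 10.197195 − (+2.621e-03/-3.496e+00) = 10.197944
iter 4: u=1.599832  f(a)=+3.349e-07  f'(a)=-3.495e+00  a ← 10.197944 − (+3.349e-07/-3.495e+00) = 10.197944
iter 5: u=1.599832  f(a)=+1.421e-14  f'(a)=-3.495e+00  a ← 10.197944 − (+1.421e-14/-3.495e+00) = 10.197944
converged: |Δa| < 1e-12 after 5 iterations
sag = a·(cosh(S/(2a)) − 1) = 10.197944·(cosh(1.599832) − 1) = 16.082831
T_max/T_min = cosh(S/(2a)) = 2.577066

a=10.198 sag=16.083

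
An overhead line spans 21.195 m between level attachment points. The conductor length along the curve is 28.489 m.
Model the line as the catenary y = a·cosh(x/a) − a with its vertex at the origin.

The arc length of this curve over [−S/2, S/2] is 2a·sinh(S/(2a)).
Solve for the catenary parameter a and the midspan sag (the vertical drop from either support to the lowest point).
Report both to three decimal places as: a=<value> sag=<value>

a=7.729 sag=8.477

seed: a₀ = √(S³/(24(L−S))) = √(21.195³/(24·7.294)) = 7.374993
iter 1: u=1.436950  f(a)=+7.911e-01  f'(a)=-2.418e+00  a ← 7.374993 − (+7.911e-01/-2.418e+00) = 7.702215
iter 2: u=1.375903  f(a)=+5.570e-02  f'(a)=-2.088e+00  a ← 7.702215 − (+5.570e-02/-2.088e+00) = 7.728889
iter 3: u=1.371154  f(a)=+3.223e-04  f'(a)=-2.064e+00  a ← 7.728889 − (+3.223e-04/-2.064e+00) = 7.729045
iter 4: u=1.371127  f(a)=+1.093e-08  f'(a)=-2.064e+00  a ← 7.729045 − (+1.093e-08/-2.064e+00) = 7.729045
iter 5: u=1.371127  f(a)=-3.553e-15  f'(a)=-2.064e+00  a ← 7.729045 − (-3.553e-15/-2.064e+00) = 7.729045
converged: |Δa| < 1e-12 after 5 iterations
sag = a·(cosh(S/(2a)) − 1) = 7.729045·(cosh(1.371127) − 1) = 8.477248
T_max/T_min = cosh(S/(2a)) = 2.096804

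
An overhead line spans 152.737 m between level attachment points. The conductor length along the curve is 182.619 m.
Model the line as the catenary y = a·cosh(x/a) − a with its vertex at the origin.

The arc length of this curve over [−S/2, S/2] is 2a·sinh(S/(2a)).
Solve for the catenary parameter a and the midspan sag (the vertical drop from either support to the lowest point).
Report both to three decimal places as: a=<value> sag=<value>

seed: a₀ = √(S³/(24(L−S))) = √(152.737³/(24·29.882)) = 70.486498
iter 1: u=1.083449  f(a)=+1.804e+00  f'(a)=-9.517e-01  a ← 70.486498 − (+1.804e+00/-9.517e-01) = 72.381785
iter 2: u=1.055079  f(a)=+7.531e-02  f'(a)=-8.737e-01  a ← 72.381785 − (+7.531e-02/-8.737e-01) = 72.467979
iter 3: u=1.053824  f(a)=+1.440e-04  f'(a)=-8.704e-01  a ← 72.467979 − (+1.440e-04/-8.704e-01) = 72.468145
iter 4: u=1.053822  f(a)=+5.282e-10  f'(a)=-8.704e-01  a ← 72.468145 − (+5.282e-10/-8.704e-01) = 72.468145
iter 5: u=1.053822  f(a)=+2.842e-14  f'(a)=-8.704e-01  a ← 72.468145 − (+2.842e-14/-8.704e-01) = 72.468145
converged: |Δa| < 1e-12 after 5 iterations
sag = a·(cosh(S/(2a)) − 1) = 72.468145·(cosh(1.053822) − 1) = 44.103965
T_max/T_min = cosh(S/(2a)) = 1.608598

a=72.468 sag=44.104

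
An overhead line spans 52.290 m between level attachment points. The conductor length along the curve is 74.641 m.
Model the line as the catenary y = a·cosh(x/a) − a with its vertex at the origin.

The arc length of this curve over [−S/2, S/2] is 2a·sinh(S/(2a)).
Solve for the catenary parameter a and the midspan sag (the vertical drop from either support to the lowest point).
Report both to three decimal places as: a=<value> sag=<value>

seed: a₀ = √(S³/(24(L−S))) = √(52.290³/(24·22.351)) = 16.325777
iter 1: u=1.601455  f(a)=+3.048e+00  f'(a)=-3.508e+00  a ← 16.325777 − (+3.048e+00/-3.508e+00) = 17.194558
iter 2: u=1.520539  f(a)=+2.602e-01  f'(a)=-2.932e+00  a ← 17.194558 − (+2.602e-01/-2.932e+00) = 17.283284
iter 3: u=1.512733  f(a)=+2.287e-03  f'(a)=-2.881e+00  a ← 17.283284 − (+2.287e-03/-2.881e+00) = 17.284078
iter 4: u=1.512664  f(a)=+1.802e-07  f'(a)=-2.880e+00  a ← 17.284078 − (+1.802e-07/-2.880e+00) = 17.284078
iter 5: u=1.512664  f(a)=+0.000e+00  f'(a)=-2.880e+00  a ← 17.284078 − (+0.000e+00/-2.880e+00) = 17.284078
converged: |Δa| < 1e-12 after 5 iterations
sag = a·(cosh(S/(2a)) − 1) = 17.284078·(cosh(1.512664) − 1) = 23.844490
T_max/T_min = cosh(S/(2a)) = 2.379564

a=17.284 sag=23.844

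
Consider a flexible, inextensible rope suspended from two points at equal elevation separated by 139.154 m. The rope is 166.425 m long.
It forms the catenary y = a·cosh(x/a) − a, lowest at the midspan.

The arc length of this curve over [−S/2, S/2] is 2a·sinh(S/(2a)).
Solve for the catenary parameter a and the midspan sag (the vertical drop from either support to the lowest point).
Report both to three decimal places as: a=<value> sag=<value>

a=65.970 sag=40.220

seed: a₀ = √(S³/(24(L−S))) = √(139.154³/(24·27.271)) = 64.163403
iter 1: u=1.084372  f(a)=+1.649e+00  f'(a)=-9.543e-01  a ← 64.163403 − (+1.649e+00/-9.543e-01) = 65.891360
iter 2: u=1.055935  f(a)=+6.896e-02  f'(a)=-8.760e-01  a ← 65.891360 − (+6.896e-02/-8.760e-01) = 65.970083
iter 3: u=1.054675  f(a)=+1.323e-04  f'(a)=-8.726e-01  a ← 65.970083 − (+1.323e-04/-8.726e-01) = 65.970234
iter 4: u=1.054673  f(a)=+4.886e-10  f'(a)=-8.726e-01  a ← 65.970234 − (+4.886e-10/-8.726e-01) = 65.970234
iter 5: u=1.054673  f(a)=+0.000e+00  f'(a)=-8.726e-01  a ← 65.970234 − (+0.000e+00/-8.726e-01) = 65.970234
converged: |Δa| < 1e-12 after 5 iterations
sag = a·(cosh(S/(2a)) − 1) = 65.970234·(cosh(1.054673) − 1) = 40.220123
T_max/T_min = cosh(S/(2a)) = 1.609671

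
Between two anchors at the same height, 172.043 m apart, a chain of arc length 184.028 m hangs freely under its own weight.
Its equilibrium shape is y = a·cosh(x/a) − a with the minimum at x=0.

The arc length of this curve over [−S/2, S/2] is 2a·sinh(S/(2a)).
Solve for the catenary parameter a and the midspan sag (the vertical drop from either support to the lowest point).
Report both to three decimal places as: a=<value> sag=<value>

a=134.423 sag=28.476

seed: a₀ = √(S³/(24(L−S))) = √(172.043³/(24·11.985)) = 133.054899
iter 1: u=0.646511  f(a)=+2.530e-01  f'(a)=-1.878e-01  a ← 133.054899 − (+2.530e-01/-1.878e-01) = 134.402010
iter 2: u=0.640031  f(a)=+3.893e-03  f'(a)=-1.821e-01  a ← 134.402010 − (+3.893e-03/-1.821e-01) = 134.423396
iter 3: u=0.639930  f(a)=+9.541e-07  f'(a)=-1.820e-01  a ← 134.423396 − (+9.541e-07/-1.820e-01) = 134.423401
iter 4: u=0.639930  f(a)=+5.684e-14  f'(a)=-1.820e-01  a ← 134.423401 − (+5.684e-14/-1.820e-01) = 134.423401
converged: |Δa| < 1e-12 after 4 iterations
sag = a·(cosh(S/(2a)) − 1) = 134.423401·(cosh(0.639930) − 1) = 28.476037
T_max/T_min = cosh(S/(2a)) = 1.211838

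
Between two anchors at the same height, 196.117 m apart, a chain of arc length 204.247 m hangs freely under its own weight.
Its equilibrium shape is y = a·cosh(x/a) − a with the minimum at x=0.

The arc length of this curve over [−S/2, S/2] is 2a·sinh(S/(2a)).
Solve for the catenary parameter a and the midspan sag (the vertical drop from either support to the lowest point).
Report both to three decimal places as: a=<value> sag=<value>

seed: a₀ = √(S³/(24(L−S))) = √(196.117³/(24·8.130)) = 196.617409
iter 1: u=0.498727  f(a)=+1.017e-01  f'(a)=-8.477e-02  a ← 196.617409 − (+1.017e-01/-8.477e-02) = 197.817178
iter 2: u=0.495703  f(a)=+9.385e-04  f'(a)=-8.322e-02  a ← 197.817178 − (+9.385e-04/-8.322e-02) = 197.828456
iter 3: u=0.495674  f(a)=+8.155e-08  f'(a)=-8.320e-02  a ← 197.828456 − (+8.155e-08/-8.320e-02) = 197.828457
iter 4: u=0.495674  f(a)=-5.684e-14  f'(a)=-8.320e-02  a ← 197.828457 − (-5.684e-14/-8.320e-02) = 197.828457
converged: |Δa| < 1e-12 after 4 iterations
sag = a·(cosh(S/(2a)) − 1) = 197.828457·(cosh(0.495674) − 1) = 24.804217
T_max/T_min = cosh(S/(2a)) = 1.125382

a=197.828 sag=24.804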